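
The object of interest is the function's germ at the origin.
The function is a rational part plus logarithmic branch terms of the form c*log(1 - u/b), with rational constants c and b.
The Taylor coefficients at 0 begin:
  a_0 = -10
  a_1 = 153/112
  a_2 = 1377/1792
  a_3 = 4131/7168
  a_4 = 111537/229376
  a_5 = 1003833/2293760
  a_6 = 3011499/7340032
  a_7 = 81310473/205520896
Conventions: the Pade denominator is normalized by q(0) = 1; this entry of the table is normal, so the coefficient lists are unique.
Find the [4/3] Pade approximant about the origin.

Taylor coefficients needed (read off): a_0 = -10, a_1 = 153/112, a_2 = 1377/1792, a_3 = 4131/7168, a_4 = 111537/229376, a_5 = 1003833/2293760, a_6 = 3011499/7340032, a_7 = 81310473/205520896.
Write the denominator as Q(u) = 1 + q1*u + q2*u^2 + q3*u^3. Requiring Q*f - P = O(u^8) with deg P <= 4 kills the coefficients of u^5..u^7 in Q*f:
  u^5: a_5 + q1*a_4 + q2*a_3 + q3*a_2 = 0, i.e. 1003833/2293760 + (111537/229376)*q1 + (4131/7168)*q2 + (1377/1792)*q3 = 0.
  u^6: a_6 + q1*a_5 + q2*a_4 + q3*a_3 = 0, i.e. 3011499/7340032 + (1003833/2293760)*q1 + (111537/229376)*q2 + (4131/7168)*q3 = 0.
  u^7: a_7 + q1*a_6 + q2*a_5 + q3*a_4 = 0, i.e. 81310473/205520896 + (3011499/7340032)*q1 + (1003833/2293760)*q2 + (111537/229376)*q3 = 0.
Solving this linear system: q1 = -27/14, q2 = 243/224, q3 = -729/4480.
The numerator is Q*f truncated at degree 4: P0 = a_0 = -10; P1 = a_1 + q1*a_0 = 2313/112; P2 = a_2 + q1*a_1 + q2*a_0 = -159489/12544; P3 = a_3 + q1*a_2 + q2*a_1 + q3*a_0 = 15795/7168; P4 = a_4 + q1*a_3 + q2*a_2 + q3*a_1 = -111537/8028160.

The Pade approximant has numerator coefficients [-10, 2313/112, -159489/12544, 15795/7168, -111537/8028160]; denominator coefficients [1, -27/14, 243/224, -729/4480].


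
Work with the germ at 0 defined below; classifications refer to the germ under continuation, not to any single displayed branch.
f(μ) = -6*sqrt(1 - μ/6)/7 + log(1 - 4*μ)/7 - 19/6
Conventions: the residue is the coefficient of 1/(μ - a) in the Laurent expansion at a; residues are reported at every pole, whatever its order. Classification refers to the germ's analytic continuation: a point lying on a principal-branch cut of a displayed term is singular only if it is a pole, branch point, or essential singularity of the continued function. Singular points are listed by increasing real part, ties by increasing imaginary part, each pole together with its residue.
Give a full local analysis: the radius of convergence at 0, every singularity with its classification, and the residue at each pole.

Branch term (1/7)*log(1 - μ/(1/4)): its argument vanishes at μ = 1/4, a logarithmic branch point, modulus 1/4.
Branch term (-6/7)*sqrt(1 - μ/(6)): its argument vanishes at μ = 6, a square-root branch point, modulus 6.
The radius of convergence is the smallest modulus among the singular points: 1/4.
List the singular points by increasing real part (a conjugate pair: the negative imaginary part first).

Radius of convergence at 0: 1/4.
At 1/4: a logarithmic branch point.
At 6: an algebraic (square-root) branch point.


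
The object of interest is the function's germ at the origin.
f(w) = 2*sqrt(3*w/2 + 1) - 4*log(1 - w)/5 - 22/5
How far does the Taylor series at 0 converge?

The radius of convergence is 2/3.

Branch term (2)*sqrt(1 - w/(-2/3)): its argument vanishes at w = -2/3, a square-root branch point, modulus 2/3.
Branch term (-4/5)*log(1 - w/(1)): its argument vanishes at w = 1, a logarithmic branch point, modulus 1.
The radius of convergence is the smallest modulus among the singular points: 2/3.


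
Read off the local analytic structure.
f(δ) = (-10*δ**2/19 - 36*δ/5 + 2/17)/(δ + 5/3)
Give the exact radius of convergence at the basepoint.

Denominator factor (δ + 5/3): pole of order 1 at -5/3, modulus 5/3.
The radius of convergence is the smallest modulus among the singular points: 5/3.

The radius of convergence is 5/3.


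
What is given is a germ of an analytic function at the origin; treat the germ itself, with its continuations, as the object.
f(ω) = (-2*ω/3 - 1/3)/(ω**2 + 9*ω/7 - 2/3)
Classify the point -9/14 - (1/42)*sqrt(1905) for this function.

The point is a pole of order 1.

The denominator factor ω**2 + 9*ω/7 - 2/3 vanishes at -9/14 - (1/42)*sqrt(1905) and appears to the power 1; the numerator there equals 2/21 + (1/63)*sqrt(1905), nonzero, and no other factor vanishes.
Hence a pole whose order is the multiplicity, 1.


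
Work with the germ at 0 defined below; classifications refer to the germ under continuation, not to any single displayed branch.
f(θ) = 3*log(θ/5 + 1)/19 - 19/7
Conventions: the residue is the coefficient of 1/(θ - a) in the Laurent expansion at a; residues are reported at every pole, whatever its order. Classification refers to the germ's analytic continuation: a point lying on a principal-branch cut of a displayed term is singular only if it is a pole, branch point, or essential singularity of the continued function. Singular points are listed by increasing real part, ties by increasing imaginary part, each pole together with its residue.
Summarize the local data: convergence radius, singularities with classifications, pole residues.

Radius of convergence at 0: 5.
At -5: a logarithmic branch point.

Branch term (3/19)*log(1 - θ/(-5)): its argument vanishes at θ = -5, a logarithmic branch point, modulus 5.
The radius of convergence is the smallest modulus among the singular points: 5.


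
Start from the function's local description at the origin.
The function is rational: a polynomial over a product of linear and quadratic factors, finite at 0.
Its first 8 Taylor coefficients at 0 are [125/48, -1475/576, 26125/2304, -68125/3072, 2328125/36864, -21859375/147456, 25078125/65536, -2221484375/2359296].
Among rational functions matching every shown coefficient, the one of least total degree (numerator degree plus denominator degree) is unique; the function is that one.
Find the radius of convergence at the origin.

No rational of total degree below 3 reproduces all 8 coefficients; solving the [1/2] Pade equations on them gives f(η) = (-2*η/9 - 5/6)/((η - 4/5)*(η + 2/5)), whose expansion matches every shown term.
Denominator factor (η - 4/5): pole of order 1 at 4/5, modulus 4/5.
Denominator factor (η + 2/5): pole of order 1 at -2/5, modulus 2/5.
The radius of convergence is the smallest modulus among the singular points: 2/5.

The radius of convergence is 2/5.


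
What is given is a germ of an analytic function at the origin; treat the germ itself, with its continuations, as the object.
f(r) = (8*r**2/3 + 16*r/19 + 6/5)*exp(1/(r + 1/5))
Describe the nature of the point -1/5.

The exponent 1/(r - (-1/5)) has a pole at -1/5, so exp(1/(r - (-1/5))) takes every nonzero value near it: an essential singularity (not a pole of any order).

The point is an essential singularity.


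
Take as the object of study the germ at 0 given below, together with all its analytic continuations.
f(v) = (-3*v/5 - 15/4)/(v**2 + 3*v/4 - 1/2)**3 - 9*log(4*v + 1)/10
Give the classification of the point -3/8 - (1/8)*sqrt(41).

The denominator factor v**2 + 3*v/4 - 1/2 vanishes at -3/8 - (1/8)*sqrt(41) and appears to the power 3; the numerator there equals -141/40 + (3/40)*sqrt(41), nonzero, and no other factor vanishes.
The branch terms are analytic at this point.
Hence a pole whose order is the multiplicity, 3.

The point is a pole of order 3.


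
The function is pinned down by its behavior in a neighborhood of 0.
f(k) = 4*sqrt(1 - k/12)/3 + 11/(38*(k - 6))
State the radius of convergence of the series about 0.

The radius of convergence is 6.

Denominator factor (k - 6): pole of order 1 at 6, modulus 6.
Branch term (4/3)*sqrt(1 - k/(12)): its argument vanishes at k = 12, a square-root branch point, modulus 12.
The radius of convergence is the smallest modulus among the singular points: 6.


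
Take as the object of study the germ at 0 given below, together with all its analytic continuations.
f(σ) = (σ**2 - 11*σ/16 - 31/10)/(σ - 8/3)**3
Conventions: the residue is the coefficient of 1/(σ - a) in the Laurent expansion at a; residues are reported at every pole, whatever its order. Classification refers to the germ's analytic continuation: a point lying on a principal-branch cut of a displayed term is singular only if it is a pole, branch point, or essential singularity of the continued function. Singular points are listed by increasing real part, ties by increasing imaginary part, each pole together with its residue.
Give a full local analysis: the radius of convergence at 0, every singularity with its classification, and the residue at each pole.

Denominator factor (σ - 8/3)^3: pole of order 3 at 8/3, modulus 8/3.
The radius of convergence is the smallest modulus among the singular points: 8/3.
At the order-3 pole 8/3 set g(σ) = (σ - (8/3))^3*f(σ) = σ**2 - 11*σ/16 - 31/10.
Order-3 pole: residue = g''(a)/2; g''(8/3) = 2, so the residue is 1.

Radius of convergence at 0: 8/3.
At 8/3: a pole of order 3; residue 1.


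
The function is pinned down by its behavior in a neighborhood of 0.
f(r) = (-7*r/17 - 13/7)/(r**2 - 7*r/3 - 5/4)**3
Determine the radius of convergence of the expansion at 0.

Denominator factor (r**2 - 7*r/3 - 5/4)^3: discriminant 94/9, real irrational roots 7/6 + (1/6)*sqrt(94) and 7/6 - (1/6)*sqrt(94); poles of order 3, moduli 7/6 + (1/6)*sqrt(94) and -7/6 + (1/6)*sqrt(94).
The radius of convergence is the smallest modulus among the singular points: -7/6 + (1/6)*sqrt(94).

The radius of convergence is -7/6 + (1/6)*sqrt(94).


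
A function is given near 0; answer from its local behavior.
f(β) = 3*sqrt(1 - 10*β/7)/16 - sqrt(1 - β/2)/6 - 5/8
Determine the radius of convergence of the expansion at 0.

The radius of convergence is 7/10.

Branch term (3/16)*sqrt(1 - β/(7/10)): its argument vanishes at β = 7/10, a square-root branch point, modulus 7/10.
Branch term (-1/6)*sqrt(1 - β/(2)): its argument vanishes at β = 2, a square-root branch point, modulus 2.
The radius of convergence is the smallest modulus among the singular points: 7/10.


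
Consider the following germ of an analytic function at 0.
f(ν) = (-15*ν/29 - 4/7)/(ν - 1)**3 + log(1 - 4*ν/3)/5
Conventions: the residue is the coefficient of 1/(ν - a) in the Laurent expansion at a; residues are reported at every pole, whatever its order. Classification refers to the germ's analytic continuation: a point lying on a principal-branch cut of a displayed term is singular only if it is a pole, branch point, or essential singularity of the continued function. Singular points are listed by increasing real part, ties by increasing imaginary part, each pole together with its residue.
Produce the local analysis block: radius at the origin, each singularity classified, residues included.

Denominator factor (ν - 1)^3: pole of order 3 at 1, modulus 1.
Branch term (1/5)*log(1 - ν/(3/4)): its argument vanishes at ν = 3/4, a logarithmic branch point, modulus 3/4.
The radius of convergence is the smallest modulus among the singular points: 3/4.
The branch term is analytic at 1 and contributes nothing to the residue; only the rational part matters.
At the order-3 pole 1 set g(ν) = (ν - (1))^3*(rational part) = -15*ν/29 - 4/7.
Order-3 pole: residue = g''(a)/2; g''(1) = 0, so the residue is 0.
List the singular points by increasing real part (a conjugate pair: the negative imaginary part first).

Radius of convergence at 0: 3/4.
At 3/4: a logarithmic branch point.
At 1: a pole of order 3; residue 0.


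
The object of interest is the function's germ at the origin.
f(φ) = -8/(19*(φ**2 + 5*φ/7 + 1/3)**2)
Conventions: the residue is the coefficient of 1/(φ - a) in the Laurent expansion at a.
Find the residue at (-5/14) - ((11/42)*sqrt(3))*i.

The factor φ**2 + 5*φ/7 + 1/3 splits as (φ - a)(φ - a') with a = (-5/14) - ((11/42)*sqrt(3))*i, a' = (-5/14) + ((11/42)*sqrt(3))*i. At the order-2 pole a set g(φ) = (φ - a)^2*f(φ) = [-8/19] / (φ - a')^2.
Order-2 pole: residue = g'(a); g'((-5/14) - ((11/42)*sqrt(3))*i) = -((16464/25289)*sqrt(3))*i, so the residue is -((16464/25289)*sqrt(3))*i.

The residue is -((16464/25289)*sqrt(3))*i.


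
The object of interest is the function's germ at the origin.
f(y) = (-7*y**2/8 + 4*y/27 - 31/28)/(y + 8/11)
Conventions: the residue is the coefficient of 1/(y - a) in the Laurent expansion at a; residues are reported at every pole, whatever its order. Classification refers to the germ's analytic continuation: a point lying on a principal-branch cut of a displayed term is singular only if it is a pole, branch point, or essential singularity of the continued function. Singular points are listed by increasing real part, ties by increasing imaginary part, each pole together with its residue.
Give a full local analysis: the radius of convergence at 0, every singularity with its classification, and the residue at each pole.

Radius of convergence at 0: 8/11.
At -8/11: a pole of order 1; residue -153469/91476.

Denominator factor (y + 8/11): pole of order 1 at -8/11, modulus 8/11.
The radius of convergence is the smallest modulus among the singular points: 8/11.
At the order-1 pole -8/11 set g(y) = (y - (-8/11))*f(y) = -7*y**2/8 + 4*y/27 - 31/28.
Simple pole: residue = g(a) at a = -8/11, which is -153469/91476.


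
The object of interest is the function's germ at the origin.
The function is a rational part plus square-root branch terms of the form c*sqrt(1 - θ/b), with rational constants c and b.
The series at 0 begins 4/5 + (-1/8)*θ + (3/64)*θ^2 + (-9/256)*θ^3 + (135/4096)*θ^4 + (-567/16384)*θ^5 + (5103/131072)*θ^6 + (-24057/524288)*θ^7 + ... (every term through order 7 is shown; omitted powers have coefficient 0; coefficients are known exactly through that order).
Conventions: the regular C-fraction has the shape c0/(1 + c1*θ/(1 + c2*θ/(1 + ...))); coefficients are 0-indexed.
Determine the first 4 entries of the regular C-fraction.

The regular C-fraction coefficients are [4/5, 5/32, 7/32, 9/14].

Taylor coefficients (read off): a_0 = 4/5, a_1 = -1/8, a_2 = 3/64, a_3 = -9/256.
c0 = a_0 = 4/5. Peel one level at a time: if S = 1 + c*θ/S' with S'(0) = 1, then c is the θ-coefficient of S and S' = c*θ/(S - 1).
S_1 = c0/f = 1 + (5/32)*θ + (-35/1024)*θ^2 + ...; c1 = 5/32.
S_2 = c1*θ/(S_1 - 1) = 1 + (7/32)*θ + (-9/64)*θ^2 + ...; c2 = 7/32.
S_3 = c2*θ/(S_2 - 1) = 1 + (9/14)*θ + ...; c3 = 9/14.


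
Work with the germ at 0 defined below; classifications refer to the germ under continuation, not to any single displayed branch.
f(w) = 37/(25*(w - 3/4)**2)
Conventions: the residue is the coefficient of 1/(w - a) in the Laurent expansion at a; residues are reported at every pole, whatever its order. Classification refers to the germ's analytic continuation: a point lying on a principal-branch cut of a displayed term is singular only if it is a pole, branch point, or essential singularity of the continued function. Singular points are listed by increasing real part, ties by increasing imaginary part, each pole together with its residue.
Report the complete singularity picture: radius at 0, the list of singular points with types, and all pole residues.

Radius of convergence at 0: 3/4.
At 3/4: a pole of order 2; residue 0.

Denominator factor (w - 3/4)^2: pole of order 2 at 3/4, modulus 3/4.
The radius of convergence is the smallest modulus among the singular points: 3/4.
At the order-2 pole 3/4 set g(w) = (w - (3/4))^2*f(w) = 37/25.
Order-2 pole: residue = g'(a); g'(3/4) = 0, so the residue is 0.


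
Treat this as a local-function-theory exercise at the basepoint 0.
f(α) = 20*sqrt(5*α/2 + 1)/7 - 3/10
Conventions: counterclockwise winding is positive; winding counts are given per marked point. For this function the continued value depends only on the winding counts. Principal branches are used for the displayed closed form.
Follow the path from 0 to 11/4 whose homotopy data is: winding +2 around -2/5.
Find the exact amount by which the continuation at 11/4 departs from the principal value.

The rational part is single-valued and drops out of the difference; each branch term changes only by its own monodromy.
(20/7)*sqrt(1 - α/(-2/5)): winding +2 is even, the square root returns to the same sheet, contribution 0.
Summing the contributions at α = 11/4 gives 0.

Continued minus principal equals 0.


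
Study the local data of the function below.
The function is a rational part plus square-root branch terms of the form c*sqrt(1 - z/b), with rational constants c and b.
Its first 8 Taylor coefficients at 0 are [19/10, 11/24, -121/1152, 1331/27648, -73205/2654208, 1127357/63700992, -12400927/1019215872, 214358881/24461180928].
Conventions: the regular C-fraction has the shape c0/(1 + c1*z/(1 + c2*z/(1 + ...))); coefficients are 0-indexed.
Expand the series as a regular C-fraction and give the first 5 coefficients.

The regular C-fraction coefficients are [19/10, -55/228, 143/304, 209/1872, 649/1872].

Taylor coefficients (read off): a_0 = 19/10, a_1 = 11/24, a_2 = -121/1152, a_3 = 1331/27648, a_4 = -73205/2654208.
c0 = a_0 = 19/10. Peel one level at a time: if S = 1 + c*z/S' with S'(0) = 1, then c is the z-coefficient of S and S' = c*z/(S - 1).
S_1 = c0/f = 1 + (-55/228)*z + (7865/69312)*z^2 + ...; c1 = -55/228.
S_2 = c1*z/(S_1 - 1) = 1 + (143/304)*z + (-121/2304)*z^2 + ...; c2 = 143/304.
S_3 = c2*z/(S_2 - 1) = 1 + (209/1872)*z + (-135641/3504384)*z^2 + ...; c3 = 209/1872.
S_4 = c3*z/(S_3 - 1) = 1 + (649/1872)*z + ...; c4 = 649/1872.


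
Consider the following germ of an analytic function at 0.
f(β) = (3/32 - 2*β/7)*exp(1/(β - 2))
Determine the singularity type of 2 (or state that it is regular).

The point is an essential singularity.

The exponent 1/(β - (2)) has a pole at 2, so exp(1/(β - (2))) takes every nonzero value near it: an essential singularity (not a pole of any order).


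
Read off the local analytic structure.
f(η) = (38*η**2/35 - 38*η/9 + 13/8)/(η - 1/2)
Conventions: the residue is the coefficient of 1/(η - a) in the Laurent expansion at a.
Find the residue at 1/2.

The residue is -541/2520.

At the order-1 pole 1/2 set g(η) = (η - (1/2))*f(η) = 38*η**2/35 - 38*η/9 + 13/8.
Simple pole: residue = g(a) at a = 1/2, which is -541/2520.


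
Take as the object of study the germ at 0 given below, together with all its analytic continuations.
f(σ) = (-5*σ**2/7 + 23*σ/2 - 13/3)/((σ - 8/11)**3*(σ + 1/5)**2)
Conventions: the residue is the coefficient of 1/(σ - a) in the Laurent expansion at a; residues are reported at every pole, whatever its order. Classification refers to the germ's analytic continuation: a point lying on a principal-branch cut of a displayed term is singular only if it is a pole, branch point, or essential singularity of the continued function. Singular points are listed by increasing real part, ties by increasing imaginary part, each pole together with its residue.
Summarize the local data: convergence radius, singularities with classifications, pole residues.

Denominator factor (σ - 8/11)^3: pole of order 3 at 8/11, modulus 8/11.
Denominator factor (σ + 1/5)^2: pole of order 2 at -1/5, modulus 1/5.
The radius of convergence is the smallest modulus among the singular points: 1/5.
At the order-2 pole -1/5 set g(σ) = (σ - (-1/5))^2*f(σ) = (-5*σ**2/7 + 23*σ/2 - 13/3)/(σ - 8/11)**3.
Order-2 pole: residue = g'(a); g'(-1/5) = 580149625/47356407, so the residue is 580149625/47356407.
At the order-3 pole 8/11 set g(σ) = (σ - (8/11))^3*f(σ) = (-5*σ**2/7 + 23*σ/2 - 13/3)/(σ + 1/5)**2.
Order-3 pole: residue = g''(a)/2; g''(8/11) = -1160299250/47356407, so the residue is -580149625/47356407.
List the singular points by increasing real part (a conjugate pair: the negative imaginary part first).

Radius of convergence at 0: 1/5.
At -1/5: a pole of order 2; residue 580149625/47356407.
At 8/11: a pole of order 3; residue -580149625/47356407.


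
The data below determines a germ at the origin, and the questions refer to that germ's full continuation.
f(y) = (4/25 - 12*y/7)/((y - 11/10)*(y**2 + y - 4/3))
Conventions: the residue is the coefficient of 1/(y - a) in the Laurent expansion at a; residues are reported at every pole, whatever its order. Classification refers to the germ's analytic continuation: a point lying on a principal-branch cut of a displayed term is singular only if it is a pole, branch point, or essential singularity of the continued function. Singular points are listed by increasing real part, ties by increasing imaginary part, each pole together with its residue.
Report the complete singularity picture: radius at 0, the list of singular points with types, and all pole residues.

Radius of convergence at 0: -1/2 + (1/6)*sqrt(57).
At -1/2 - (1/6)*sqrt(57): a pole of order 1; residue 1812/2051 - (11412/194845)*sqrt(57).
At -1/2 + (1/6)*sqrt(57): a pole of order 1; residue 1812/2051 + (11412/194845)*sqrt(57).
At 11/10: a pole of order 1; residue -3624/2051.


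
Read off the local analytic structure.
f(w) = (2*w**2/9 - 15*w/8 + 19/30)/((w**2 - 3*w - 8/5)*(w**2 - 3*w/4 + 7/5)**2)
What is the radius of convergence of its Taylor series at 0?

Denominator factor (w**2 - 3*w/4 + 7/5)^2: discriminant -403/80, complex-conjugate roots (3/8) + ((1/40)*sqrt(2015))*i and (3/8) - ((1/40)*sqrt(2015))*i; poles of order 2, moduli (1/5)*sqrt(35) and (1/5)*sqrt(35).
Denominator factor (w**2 - 3*w - 8/5): discriminant 77/5, real irrational roots 3/2 + (1/10)*sqrt(385) and 3/2 - (1/10)*sqrt(385); poles of order 1, moduli 3/2 + (1/10)*sqrt(385) and -3/2 + (1/10)*sqrt(385).
The radius of convergence is the smallest modulus among the singular points: -3/2 + (1/10)*sqrt(385).

The radius of convergence is -3/2 + (1/10)*sqrt(385).


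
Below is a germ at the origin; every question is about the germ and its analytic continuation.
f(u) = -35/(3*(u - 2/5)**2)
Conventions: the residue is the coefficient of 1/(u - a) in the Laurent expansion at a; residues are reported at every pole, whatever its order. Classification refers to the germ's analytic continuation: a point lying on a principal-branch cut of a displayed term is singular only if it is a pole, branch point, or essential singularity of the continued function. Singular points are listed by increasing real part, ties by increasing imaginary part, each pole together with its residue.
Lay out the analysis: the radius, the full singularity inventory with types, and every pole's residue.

Denominator factor (u - 2/5)^2: pole of order 2 at 2/5, modulus 2/5.
The radius of convergence is the smallest modulus among the singular points: 2/5.
At the order-2 pole 2/5 set g(u) = (u - (2/5))^2*f(u) = -35/3.
Order-2 pole: residue = g'(a); g'(2/5) = 0, so the residue is 0.

Radius of convergence at 0: 2/5.
At 2/5: a pole of order 2; residue 0.


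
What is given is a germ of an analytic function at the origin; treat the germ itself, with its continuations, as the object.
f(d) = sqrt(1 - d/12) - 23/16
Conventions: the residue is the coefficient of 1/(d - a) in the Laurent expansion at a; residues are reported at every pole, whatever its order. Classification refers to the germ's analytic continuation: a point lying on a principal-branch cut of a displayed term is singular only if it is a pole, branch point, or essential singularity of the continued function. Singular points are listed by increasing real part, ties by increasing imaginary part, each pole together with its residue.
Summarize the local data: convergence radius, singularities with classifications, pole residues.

Radius of convergence at 0: 12.
At 12: an algebraic (square-root) branch point.

Branch term (1)*sqrt(1 - d/(12)): its argument vanishes at d = 12, a square-root branch point, modulus 12.
The radius of convergence is the smallest modulus among the singular points: 12.


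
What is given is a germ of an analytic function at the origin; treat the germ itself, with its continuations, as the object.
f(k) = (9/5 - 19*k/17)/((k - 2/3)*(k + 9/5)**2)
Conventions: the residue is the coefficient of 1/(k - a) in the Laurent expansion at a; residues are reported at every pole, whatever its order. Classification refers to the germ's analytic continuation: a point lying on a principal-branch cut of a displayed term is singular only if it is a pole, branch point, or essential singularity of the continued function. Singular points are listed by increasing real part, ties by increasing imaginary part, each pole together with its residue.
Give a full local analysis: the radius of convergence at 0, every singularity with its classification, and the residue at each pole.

Denominator factor (k + 9/5)^2: pole of order 2 at -9/5, modulus 9/5.
Denominator factor (k - 2/3): pole of order 1 at 2/3, modulus 2/3.
The radius of convergence is the smallest modulus among the singular points: 2/3.
At the order-2 pole -9/5 set g(k) = (k - (-9/5))^2*f(k) = (9/5 - 19*k/17)/(k - 2/3).
Order-2 pole: residue = g'(a); g'(-9/5) = -4035/23273, so the residue is -4035/23273.
At the order-1 pole 2/3 set g(k) = (k - (2/3))*f(k) = (9/5 - 19*k/17)/(k + 9/5)**2.
Simple pole: residue = g(a) at a = 2/3, which is 4035/23273.
List the singular points by increasing real part (a conjugate pair: the negative imaginary part first).

Radius of convergence at 0: 2/3.
At -9/5: a pole of order 2; residue -4035/23273.
At 2/3: a pole of order 1; residue 4035/23273.


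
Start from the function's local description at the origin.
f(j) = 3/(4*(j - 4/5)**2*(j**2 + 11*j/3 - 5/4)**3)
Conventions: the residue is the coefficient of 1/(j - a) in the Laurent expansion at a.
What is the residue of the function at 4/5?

The residue is -95985000000/236010384481.

At the order-2 pole 4/5 set g(j) = (j - (4/5))^2*f(j) = 3/(4*(j**2 + 11*j/3 - 5/4)**3).
Order-2 pole: residue = g'(a); g'(4/5) = -95985000000/236010384481, so the residue is -95985000000/236010384481.


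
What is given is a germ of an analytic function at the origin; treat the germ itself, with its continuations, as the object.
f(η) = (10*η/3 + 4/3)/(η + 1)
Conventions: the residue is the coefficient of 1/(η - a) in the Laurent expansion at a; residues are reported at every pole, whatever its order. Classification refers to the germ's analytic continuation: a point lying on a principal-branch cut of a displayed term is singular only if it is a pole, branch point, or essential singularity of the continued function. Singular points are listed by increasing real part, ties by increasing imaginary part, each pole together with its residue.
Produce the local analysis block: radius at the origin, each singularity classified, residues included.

Radius of convergence at 0: 1.
At -1: a pole of order 1; residue -2.

Denominator factor (η + 1): pole of order 1 at -1, modulus 1.
The radius of convergence is the smallest modulus among the singular points: 1.
At the order-1 pole -1 set g(η) = (η - (-1))*f(η) = 10*η/3 + 4/3.
Simple pole: residue = g(a) at a = -1, which is -2.


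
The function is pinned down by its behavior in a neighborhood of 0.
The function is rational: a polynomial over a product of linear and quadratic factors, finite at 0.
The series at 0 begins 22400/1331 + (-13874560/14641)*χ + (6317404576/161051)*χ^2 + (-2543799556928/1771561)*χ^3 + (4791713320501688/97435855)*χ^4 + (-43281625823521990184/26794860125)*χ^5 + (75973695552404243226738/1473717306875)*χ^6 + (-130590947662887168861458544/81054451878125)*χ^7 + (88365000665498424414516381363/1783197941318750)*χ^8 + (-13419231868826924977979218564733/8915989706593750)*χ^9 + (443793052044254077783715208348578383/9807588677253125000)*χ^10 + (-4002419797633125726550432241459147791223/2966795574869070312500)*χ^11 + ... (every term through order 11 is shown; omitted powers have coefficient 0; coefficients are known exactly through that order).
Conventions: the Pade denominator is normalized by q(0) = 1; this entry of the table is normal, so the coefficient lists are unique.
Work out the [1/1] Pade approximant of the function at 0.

The Pade approximant has numerator coefficients [22400/1331, -11382489440/45343177]; denominator coefficients [1, 28202699/681340].

Taylor coefficients needed (read off): a_0 = 22400/1331, a_1 = -13874560/14641, a_2 = 6317404576/161051.
Write the denominator as Q(χ) = 1 + q1*χ. Requiring Q*f - P = O(χ^3) with deg P <= 1 kills the coefficients of χ^2..χ^2 in Q*f:
  χ^2: a_2 + q1*a_1 = 0, i.e. 6317404576/161051 + (-13874560/14641)*q1 = 0.
Solving this linear system: q1 = 28202699/681340.
The numerator is Q*f truncated at degree 1: P0 = a_0 = 22400/1331; P1 = a_1 + q1*a_0 = -11382489440/45343177.


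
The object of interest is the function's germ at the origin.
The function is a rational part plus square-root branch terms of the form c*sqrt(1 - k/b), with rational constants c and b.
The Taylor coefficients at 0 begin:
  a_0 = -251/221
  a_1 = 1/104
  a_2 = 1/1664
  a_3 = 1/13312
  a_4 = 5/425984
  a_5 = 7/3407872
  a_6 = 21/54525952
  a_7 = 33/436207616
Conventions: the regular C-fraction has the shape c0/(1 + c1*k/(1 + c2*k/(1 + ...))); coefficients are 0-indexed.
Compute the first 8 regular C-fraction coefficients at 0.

The regular C-fraction coefficients are [-251/221, 17/2008, -285/4016, -251/4560, -319/4560, -285/5104, -353/5104, -319/5648].

Taylor coefficients (read off): a_0 = -251/221, a_1 = 1/104, a_2 = 1/1664, a_3 = 1/13312, a_4 = 5/425984, a_5 = 7/3407872, a_6 = 21/54525952, a_7 = 33/436207616.
c0 = a_0 = -251/221. Peel one level at a time: if S = 1 + c*k/S' with S'(0) = 1, then c is the k-coefficient of S and S' = c*k/(S - 1).
S_1 = c0/f = 1 + (17/2008)*k + (4845/8064128)*k^2 + ...; c1 = 17/2008.
S_2 = c1*k/(S_1 - 1) = 1 + (-285/4016)*k + (-1/256)*k^2 + ...; c2 = -285/4016.
S_3 = c2*k/(S_2 - 1) = 1 + (-251/4560)*k + (-80069/20793600)*k^2 + ...; c3 = -251/4560.
S_4 = c3*k/(S_3 - 1) = 1 + (-319/4560)*k + (-1/256)*k^2 + ...; c4 = -319/4560.
S_5 = c4*k/(S_4 - 1) = 1 + (-285/5104)*k + (-100605/26050816)*k^2 + ...; c5 = -285/5104.
S_6 = c5*k/(S_5 - 1) = 1 + (-353/5104)*k + (-1/256)*k^2 + ...; c6 = -353/5104.
S_7 = c6*k/(S_6 - 1) = 1 + (-319/5648)*k + ...; c7 = -319/5648.


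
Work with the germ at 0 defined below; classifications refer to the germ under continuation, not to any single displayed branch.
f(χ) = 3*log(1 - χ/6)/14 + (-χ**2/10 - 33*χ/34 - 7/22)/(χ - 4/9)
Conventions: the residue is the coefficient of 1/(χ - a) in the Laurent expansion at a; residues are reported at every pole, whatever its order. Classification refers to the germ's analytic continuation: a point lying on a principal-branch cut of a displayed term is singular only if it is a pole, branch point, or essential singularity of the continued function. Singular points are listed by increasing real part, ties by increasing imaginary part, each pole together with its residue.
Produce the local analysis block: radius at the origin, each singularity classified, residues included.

Radius of convergence at 0: 4/9.
At 4/9: a pole of order 1; residue -116527/151470.
At 6: a logarithmic branch point.

Denominator factor (χ - 4/9): pole of order 1 at 4/9, modulus 4/9.
Branch term (3/14)*log(1 - χ/(6)): its argument vanishes at χ = 6, a logarithmic branch point, modulus 6.
The radius of convergence is the smallest modulus among the singular points: 4/9.
The branch term is analytic at 4/9 and contributes nothing to the residue; only the rational part matters.
At the order-1 pole 4/9 set g(χ) = (χ - (4/9))*(rational part) = -χ**2/10 - 33*χ/34 - 7/22.
Simple pole: residue = g(a) at a = 4/9, which is -116527/151470.
List the singular points by increasing real part (a conjugate pair: the negative imaginary part first).


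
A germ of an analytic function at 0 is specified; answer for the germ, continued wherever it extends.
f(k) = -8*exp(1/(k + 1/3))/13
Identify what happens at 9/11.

The point is a regular point.

There is no denominator, hence no pole anywhere.
The essential point of exp(1/(k - (-1/3))) is -1/3, not 9/11.
So the germ continues analytically to 9/11.


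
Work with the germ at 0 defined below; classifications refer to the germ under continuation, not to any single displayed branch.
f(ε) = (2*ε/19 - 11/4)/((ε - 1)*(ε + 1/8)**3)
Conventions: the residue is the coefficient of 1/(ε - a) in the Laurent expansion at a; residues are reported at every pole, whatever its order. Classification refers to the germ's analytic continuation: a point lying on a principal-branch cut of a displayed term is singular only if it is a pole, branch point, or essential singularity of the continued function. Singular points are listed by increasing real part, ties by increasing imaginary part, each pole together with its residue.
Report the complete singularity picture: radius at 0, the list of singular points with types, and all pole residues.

Radius of convergence at 0: 1/8.
At -1/8: a pole of order 3; residue 8576/4617.
At 1: a pole of order 1; residue -8576/4617.

Denominator factor (ε + 1/8)^3: pole of order 3 at -1/8, modulus 1/8.
Denominator factor (ε - 1): pole of order 1 at 1, modulus 1.
The radius of convergence is the smallest modulus among the singular points: 1/8.
At the order-3 pole -1/8 set g(ε) = (ε - (-1/8))^3*f(ε) = (2*ε/19 - 11/4)/(ε - 1).
Order-3 pole: residue = g''(a)/2; g''(-1/8) = 17152/4617, so the residue is 8576/4617.
At the order-1 pole 1 set g(ε) = (ε - (1))*f(ε) = (2*ε/19 - 11/4)/(ε + 1/8)**3.
Simple pole: residue = g(a) at a = 1, which is -8576/4617.
List the singular points by increasing real part (a conjugate pair: the negative imaginary part first).


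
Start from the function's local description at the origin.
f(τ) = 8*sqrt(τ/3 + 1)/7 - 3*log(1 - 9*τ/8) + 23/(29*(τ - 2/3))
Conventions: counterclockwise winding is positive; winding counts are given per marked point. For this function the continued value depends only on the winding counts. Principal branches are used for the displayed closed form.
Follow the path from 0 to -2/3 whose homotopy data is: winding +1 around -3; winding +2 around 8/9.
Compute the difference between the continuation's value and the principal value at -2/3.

The rational part is single-valued and drops out of the difference; each branch term changes only by its own monodromy.
(8/7)*sqrt(1 - τ/(-3)): winding +1 is odd, the square root flips sign, contributing -2*(8/7)*sqrt(1 - (-2/3)/(-3)) = -2*(8/7)*sqrt(7/9) = -(16/21)*sqrt(7).
(-3)*log(1 - τ/(8/9)): each positive loop around 8/9 adds 2*pi*i to the log, so winding +2 contributes (-3)*(2)*2*pi*i = -(12)*pi*i.
Summing the contributions at τ = -2/3 gives (-(16/21)*sqrt(7)) - ((12)*pi)*i.

Continued minus principal equals (-(16/21)*sqrt(7)) - ((12)*pi)*i.


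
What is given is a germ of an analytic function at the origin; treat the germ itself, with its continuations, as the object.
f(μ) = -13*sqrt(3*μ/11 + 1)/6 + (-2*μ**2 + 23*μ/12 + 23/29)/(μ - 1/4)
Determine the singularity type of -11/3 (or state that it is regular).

The term (-13/6)*sqrt(1 - μ/(-11/3)) has argument 1 - -11/3/(-11/3) = 0 at -11/3: a square-root (algebraic, two-sheeted) branch point; the remaining terms are analytic or single-valued there.

The point is an algebraic (square-root) branch point.


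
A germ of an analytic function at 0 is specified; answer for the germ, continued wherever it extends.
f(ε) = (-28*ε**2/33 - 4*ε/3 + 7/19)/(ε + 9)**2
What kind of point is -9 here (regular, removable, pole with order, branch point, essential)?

The denominator factor ε + 9 vanishes at -9 and appears to the power 2; the numerator there equals -11779/209, nonzero, and no other factor vanishes.
Hence a pole whose order is the multiplicity, 2.

The point is a pole of order 2.


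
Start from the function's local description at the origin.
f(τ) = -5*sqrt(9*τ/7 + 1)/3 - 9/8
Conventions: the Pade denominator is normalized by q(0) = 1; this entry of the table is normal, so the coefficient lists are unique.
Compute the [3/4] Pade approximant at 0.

Taylor coefficients needed (expand at 0): a_0 = -67/24, a_1 = -15/14, a_2 = 135/392, a_3 = -1215/5488, a_4 = 54675/307328, a_5 = -98415/614656, a_6 = 2657205/17210368, a_7 = -263063295/1686616064.
Write the denominator as Q(τ) = 1 + q1*τ + q2*τ^2 + q3*τ^3 + q4*τ^4. Requiring Q*f - P = O(τ^8) with deg P <= 3 kills the coefficients of τ^4..τ^7 in Q*f:
  τ^4: a_4 + q1*a_3 + q2*a_2 + q3*a_1 + q4*a_0 = 0, i.e. 54675/307328 + (-1215/5488)*q1 + (135/392)*q2 + (-15/14)*q3 + (-67/24)*q4 = 0.
  τ^5: a_5 + q1*a_4 + q2*a_3 + q3*a_2 + q4*a_1 = 0, i.e. -98415/614656 + (54675/307328)*q1 + (-1215/5488)*q2 + (135/392)*q3 + (-15/14)*q4 = 0.
  τ^6: a_6 + q1*a_5 + q2*a_4 + q3*a_3 + q4*a_2 = 0, i.e. 2657205/17210368 + (-98415/614656)*q1 + (54675/307328)*q2 + (-1215/5488)*q3 + (135/392)*q4 = 0.
  τ^7: a_7 + q1*a_6 + q2*a_5 + q3*a_4 + q4*a_3 = 0, i.e. -263063295/1686616064 + (2657205/17210368)*q1 + (-98415/614656)*q2 + (54675/307328)*q3 + (-1215/5488)*q4 = 0.
Solving this linear system: q1 = 7929/4298, q2 = 108135/120344, q3 = 136323/1684816, q4 = -32805/11793712.
The numerator is Q*f truncated at degree 3: P0 = a_0 = -67/24; P1 = a_1 + q1*a_0 = -213921/34384; P2 = a_2 + q1*a_1 + q2*a_0 = -3986415/962752; P3 = a_3 + q1*a_2 + q2*a_1 + q3*a_0 = -10441467/13478528.

The Pade approximant has numerator coefficients [-67/24, -213921/34384, -3986415/962752, -10441467/13478528]; denominator coefficients [1, 7929/4298, 108135/120344, 136323/1684816, -32805/11793712].


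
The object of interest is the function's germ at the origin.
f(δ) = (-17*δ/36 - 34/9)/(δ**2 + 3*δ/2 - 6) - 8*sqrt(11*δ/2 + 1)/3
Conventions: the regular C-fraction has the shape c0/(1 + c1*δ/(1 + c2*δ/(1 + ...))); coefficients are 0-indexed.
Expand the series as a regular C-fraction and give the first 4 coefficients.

The regular C-fraction coefficients are [-55/27, -1533/440, 9971977/2023560, 16854101440/45861122223].

Taylor coefficients (expand at 0): a_0 = -55/27, a_1 = -511/72, a_2 = 26561/2592, a_3 = -286663/10368.
c0 = a_0 = -55/27. Peel one level at a time: if S = 1 + c*δ/S' with S'(0) = 1, then c is the δ-coefficient of S and S' = c*δ/(S - 1).
S_1 = c0/f = 1 + (-1533/440)*δ + (9971977/580800)*δ^2 + ...; c1 = -1533/440.
S_2 = c1*δ/(S_1 - 1) = 1 + (9971977/2023560)*δ + (-38304776/21150801)*δ^2 + ...; c2 = 9971977/2023560.
S_3 = c2*δ/(S_2 - 1) = 1 + (16854101440/45861122223)*δ + ...; c3 = 16854101440/45861122223.


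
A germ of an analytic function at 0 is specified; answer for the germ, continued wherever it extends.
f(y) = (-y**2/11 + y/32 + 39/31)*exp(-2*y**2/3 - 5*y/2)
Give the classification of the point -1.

There is no denominator, hence no pole anywhere.
The factor exp(-2*y**2/3 - 5*y/2) is entire.
So the germ continues analytically to -1.

The point is a regular point.


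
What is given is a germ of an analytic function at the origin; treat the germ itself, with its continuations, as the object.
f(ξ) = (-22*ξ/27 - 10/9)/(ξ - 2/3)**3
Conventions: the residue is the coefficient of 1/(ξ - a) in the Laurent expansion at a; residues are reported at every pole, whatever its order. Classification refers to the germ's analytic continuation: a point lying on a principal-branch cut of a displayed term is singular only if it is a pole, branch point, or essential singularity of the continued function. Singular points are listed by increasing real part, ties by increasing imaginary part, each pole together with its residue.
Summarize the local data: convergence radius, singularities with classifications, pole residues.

Denominator factor (ξ - 2/3)^3: pole of order 3 at 2/3, modulus 2/3.
The radius of convergence is the smallest modulus among the singular points: 2/3.
At the order-3 pole 2/3 set g(ξ) = (ξ - (2/3))^3*f(ξ) = -22*ξ/27 - 10/9.
Order-3 pole: residue = g''(a)/2; g''(2/3) = 0, so the residue is 0.

Radius of convergence at 0: 2/3.
At 2/3: a pole of order 3; residue 0.


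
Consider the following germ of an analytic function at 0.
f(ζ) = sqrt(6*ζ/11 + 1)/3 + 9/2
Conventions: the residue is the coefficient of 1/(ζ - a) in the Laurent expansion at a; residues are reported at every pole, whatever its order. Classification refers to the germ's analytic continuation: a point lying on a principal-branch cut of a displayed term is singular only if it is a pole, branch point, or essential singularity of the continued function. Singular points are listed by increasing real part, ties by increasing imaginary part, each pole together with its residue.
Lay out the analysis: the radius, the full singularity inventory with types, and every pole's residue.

Radius of convergence at 0: 11/6.
At -11/6: an algebraic (square-root) branch point.

Branch term (1/3)*sqrt(1 - ζ/(-11/6)): its argument vanishes at ζ = -11/6, a square-root branch point, modulus 11/6.
The radius of convergence is the smallest modulus among the singular points: 11/6.
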